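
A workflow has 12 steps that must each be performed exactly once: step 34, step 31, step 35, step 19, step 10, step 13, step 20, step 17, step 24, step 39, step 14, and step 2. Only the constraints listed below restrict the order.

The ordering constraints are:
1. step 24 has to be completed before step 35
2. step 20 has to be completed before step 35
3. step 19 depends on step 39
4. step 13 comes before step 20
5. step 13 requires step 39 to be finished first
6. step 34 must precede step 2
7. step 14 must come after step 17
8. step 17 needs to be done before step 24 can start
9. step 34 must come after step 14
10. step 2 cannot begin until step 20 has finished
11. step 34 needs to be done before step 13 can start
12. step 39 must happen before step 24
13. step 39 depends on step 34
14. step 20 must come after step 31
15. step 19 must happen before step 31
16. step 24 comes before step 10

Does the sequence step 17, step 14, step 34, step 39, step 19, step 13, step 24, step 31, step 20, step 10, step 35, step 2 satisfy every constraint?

Yes

Checking each listed constraint against this order: for instance, step 34 is in position 3 and step 2 in position 12, so that constraint holds — and the remaining constraints check out the same way.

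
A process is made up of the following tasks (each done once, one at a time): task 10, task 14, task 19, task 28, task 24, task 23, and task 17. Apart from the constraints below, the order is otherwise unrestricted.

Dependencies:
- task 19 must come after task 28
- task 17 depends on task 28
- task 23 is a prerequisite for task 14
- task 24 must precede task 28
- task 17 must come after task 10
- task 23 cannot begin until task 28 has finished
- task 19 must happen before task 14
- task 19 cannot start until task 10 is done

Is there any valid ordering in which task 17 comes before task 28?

No

Following task 28 → task 17, task 28 must precede task 17 in every valid ordering.
So no valid ordering can have task 17 before task 28.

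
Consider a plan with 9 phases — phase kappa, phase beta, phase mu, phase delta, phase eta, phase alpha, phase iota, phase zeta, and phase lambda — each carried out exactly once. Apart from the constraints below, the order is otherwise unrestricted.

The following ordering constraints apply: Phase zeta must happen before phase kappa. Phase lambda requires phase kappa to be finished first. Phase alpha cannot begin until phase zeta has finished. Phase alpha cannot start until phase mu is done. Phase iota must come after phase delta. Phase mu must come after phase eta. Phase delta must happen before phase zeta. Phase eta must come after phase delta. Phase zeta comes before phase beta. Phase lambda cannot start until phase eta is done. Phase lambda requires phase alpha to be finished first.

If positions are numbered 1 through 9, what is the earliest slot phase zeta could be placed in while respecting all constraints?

Working backwards through the constraints from phase zeta, its only required predecessor is phase delta.
So at minimum 1 phase comes before phase zeta, putting phase zeta no earlier than position 2. That position is achievable by scheduling exactly that predecessor first.

2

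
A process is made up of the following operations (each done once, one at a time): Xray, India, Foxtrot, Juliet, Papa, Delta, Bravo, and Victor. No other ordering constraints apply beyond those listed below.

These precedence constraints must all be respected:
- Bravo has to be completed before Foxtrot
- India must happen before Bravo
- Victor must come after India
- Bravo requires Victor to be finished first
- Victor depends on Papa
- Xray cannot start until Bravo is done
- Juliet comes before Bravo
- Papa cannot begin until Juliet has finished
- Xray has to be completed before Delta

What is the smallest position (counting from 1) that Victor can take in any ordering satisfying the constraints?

4

Working backwards through the constraints from Victor, its full set of required predecessors is India, Juliet, Papa — 3 of them.
With 3 mandatory predecessors, the earliest Victor can sit is position 3+1 = 4, and placing just those 3 first achieves it.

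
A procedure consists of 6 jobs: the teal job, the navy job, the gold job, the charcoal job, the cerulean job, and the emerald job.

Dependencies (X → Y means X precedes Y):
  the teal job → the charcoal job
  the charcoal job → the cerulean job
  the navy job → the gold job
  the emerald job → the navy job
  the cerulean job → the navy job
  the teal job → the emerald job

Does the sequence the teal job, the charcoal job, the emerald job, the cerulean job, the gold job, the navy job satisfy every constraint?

No

Here the navy job comes after the gold job.
But one of the constraints requires the navy job before the gold job, so this ordering violates it.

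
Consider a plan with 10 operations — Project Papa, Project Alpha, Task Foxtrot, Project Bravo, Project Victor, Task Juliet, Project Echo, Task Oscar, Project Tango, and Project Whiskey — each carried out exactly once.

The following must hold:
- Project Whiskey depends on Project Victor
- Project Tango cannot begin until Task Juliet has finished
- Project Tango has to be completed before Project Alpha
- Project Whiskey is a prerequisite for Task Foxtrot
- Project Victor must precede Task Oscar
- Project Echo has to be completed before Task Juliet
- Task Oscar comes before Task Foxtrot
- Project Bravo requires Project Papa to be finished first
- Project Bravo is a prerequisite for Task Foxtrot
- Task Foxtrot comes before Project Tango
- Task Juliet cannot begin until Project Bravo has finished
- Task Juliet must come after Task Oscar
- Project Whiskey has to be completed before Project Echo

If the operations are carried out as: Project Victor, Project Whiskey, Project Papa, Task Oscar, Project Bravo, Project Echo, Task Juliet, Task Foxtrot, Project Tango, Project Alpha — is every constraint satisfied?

Going through the constraints one by one, each required predecessor appears earlier in the sequence than its dependent — e.g. Project Whiskey (position 2) is before Task Foxtrot (position 8), as required.

Yes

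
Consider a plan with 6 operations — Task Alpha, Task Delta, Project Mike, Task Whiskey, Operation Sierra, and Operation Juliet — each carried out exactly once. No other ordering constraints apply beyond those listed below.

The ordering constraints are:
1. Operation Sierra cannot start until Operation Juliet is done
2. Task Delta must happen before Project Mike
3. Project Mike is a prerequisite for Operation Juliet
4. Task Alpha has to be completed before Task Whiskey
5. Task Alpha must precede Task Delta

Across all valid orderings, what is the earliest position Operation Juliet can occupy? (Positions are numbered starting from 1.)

4

The operations that are forced before Operation Juliet, directly or transitively, are Task Alpha, Task Delta, Project Mike. That's 3 operations.
So at minimum 3 operations come before Operation Juliet, putting Operation Juliet no earlier than position 4. That position is achievable by scheduling exactly those predecessors first.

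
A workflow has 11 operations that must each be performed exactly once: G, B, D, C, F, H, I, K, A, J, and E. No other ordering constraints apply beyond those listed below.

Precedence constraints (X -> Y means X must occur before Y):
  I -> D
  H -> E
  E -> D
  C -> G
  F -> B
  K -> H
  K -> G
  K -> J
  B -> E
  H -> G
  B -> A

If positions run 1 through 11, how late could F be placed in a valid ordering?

Every operation that must follow F has to come after it. Tracing all chains starting from F, those operations are: B, D, A, E — 4 in total.
So at least 4 operations follow F, putting F no later than position 7. That position is achievable by scheduling everything else first.

7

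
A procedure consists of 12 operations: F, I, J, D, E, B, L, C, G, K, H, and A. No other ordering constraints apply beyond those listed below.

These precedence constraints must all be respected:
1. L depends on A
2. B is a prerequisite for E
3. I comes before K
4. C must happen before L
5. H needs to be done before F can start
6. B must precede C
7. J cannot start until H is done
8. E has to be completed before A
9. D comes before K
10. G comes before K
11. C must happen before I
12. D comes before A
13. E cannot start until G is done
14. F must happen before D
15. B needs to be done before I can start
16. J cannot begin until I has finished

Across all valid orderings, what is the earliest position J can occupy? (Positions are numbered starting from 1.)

Every operation that must precede J has to come before it. Tracing all chains that end at J, those operations are: I, B, C, H — 4 in total.
With 4 mandatory predecessors, the earliest J can sit is position 4+1 = 5, and placing just those 4 first achieves it.

5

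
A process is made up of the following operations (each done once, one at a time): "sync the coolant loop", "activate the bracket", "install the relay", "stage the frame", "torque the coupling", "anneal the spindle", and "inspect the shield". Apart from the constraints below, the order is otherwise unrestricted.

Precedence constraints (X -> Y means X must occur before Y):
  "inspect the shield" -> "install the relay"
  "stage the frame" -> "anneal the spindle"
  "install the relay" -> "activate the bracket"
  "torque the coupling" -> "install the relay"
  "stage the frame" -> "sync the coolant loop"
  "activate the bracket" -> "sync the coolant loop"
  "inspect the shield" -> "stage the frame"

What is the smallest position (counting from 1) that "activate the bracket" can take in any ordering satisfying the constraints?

4

Working backwards through the constraints from "activate the bracket", its full set of required predecessors is "install the relay", "torque the coupling", "inspect the shield" — 3 of them.
So at minimum 3 operations come before "activate the bracket", putting "activate the bracket" no earlier than position 4. That position is achievable by scheduling exactly those predecessors first.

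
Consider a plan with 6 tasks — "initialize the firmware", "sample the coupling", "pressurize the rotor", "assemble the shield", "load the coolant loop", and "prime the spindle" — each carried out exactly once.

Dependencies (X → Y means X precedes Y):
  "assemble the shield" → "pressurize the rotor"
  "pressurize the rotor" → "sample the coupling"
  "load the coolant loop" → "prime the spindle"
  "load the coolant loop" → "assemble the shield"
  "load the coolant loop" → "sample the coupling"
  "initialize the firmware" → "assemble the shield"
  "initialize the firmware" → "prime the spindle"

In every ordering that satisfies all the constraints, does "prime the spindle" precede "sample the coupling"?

"prime the spindle" and "sample the coupling" are not related by any chain of constraints.
A valid ordering placing "sample the coupling" before "prime the spindle" exists, so the answer is no.

No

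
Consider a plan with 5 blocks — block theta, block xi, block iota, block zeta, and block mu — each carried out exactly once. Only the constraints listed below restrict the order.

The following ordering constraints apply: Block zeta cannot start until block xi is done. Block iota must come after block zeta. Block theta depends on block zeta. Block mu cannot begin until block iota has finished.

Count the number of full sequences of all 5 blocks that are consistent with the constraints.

Only block xi has no prerequisites, so it must go first.
Enumerating by repeatedly choosing an available block (one whose prerequisites are all placed) gives 3 distinct complete orderings.

3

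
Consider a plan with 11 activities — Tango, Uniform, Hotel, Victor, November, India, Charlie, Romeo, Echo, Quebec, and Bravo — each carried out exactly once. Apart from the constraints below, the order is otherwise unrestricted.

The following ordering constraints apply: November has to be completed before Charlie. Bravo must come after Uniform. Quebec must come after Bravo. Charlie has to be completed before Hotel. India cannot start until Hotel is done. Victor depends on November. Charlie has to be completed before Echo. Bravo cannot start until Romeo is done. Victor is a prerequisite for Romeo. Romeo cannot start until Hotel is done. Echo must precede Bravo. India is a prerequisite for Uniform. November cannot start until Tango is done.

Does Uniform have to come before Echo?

No chain of constraints connects Uniform to Echo in either direction.
There exist valid orderings with Echo before Uniform, so Uniform is not required to come first.

No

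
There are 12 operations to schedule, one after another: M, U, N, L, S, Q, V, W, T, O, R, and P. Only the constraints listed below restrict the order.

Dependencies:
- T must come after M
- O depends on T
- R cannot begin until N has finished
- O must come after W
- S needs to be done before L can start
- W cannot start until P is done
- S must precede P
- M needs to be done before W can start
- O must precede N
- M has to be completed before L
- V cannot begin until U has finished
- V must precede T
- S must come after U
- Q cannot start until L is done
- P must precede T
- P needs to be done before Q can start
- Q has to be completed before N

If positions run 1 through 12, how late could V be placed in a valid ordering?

8

The operations that are forced after V, directly or by a chain of constraints, are N, T, O, R. That's 4 operations.
With 4 mandatory successors out of 12 operations total, the latest slot for V is 12−4 = 8, and it's reachable by doing all non-successors before V.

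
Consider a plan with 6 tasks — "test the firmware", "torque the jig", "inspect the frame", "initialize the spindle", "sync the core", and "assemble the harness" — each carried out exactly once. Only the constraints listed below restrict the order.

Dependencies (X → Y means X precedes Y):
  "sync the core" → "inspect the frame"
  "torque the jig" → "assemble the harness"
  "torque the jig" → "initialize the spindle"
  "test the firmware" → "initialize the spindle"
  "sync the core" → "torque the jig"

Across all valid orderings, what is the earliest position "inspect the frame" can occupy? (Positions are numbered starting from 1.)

Working backwards through the constraints from "inspect the frame", its only required predecessor is "sync the core".
So at minimum 1 task comes before "inspect the frame", putting "inspect the frame" no earlier than position 2. That position is achievable by scheduling exactly that predecessor first.

2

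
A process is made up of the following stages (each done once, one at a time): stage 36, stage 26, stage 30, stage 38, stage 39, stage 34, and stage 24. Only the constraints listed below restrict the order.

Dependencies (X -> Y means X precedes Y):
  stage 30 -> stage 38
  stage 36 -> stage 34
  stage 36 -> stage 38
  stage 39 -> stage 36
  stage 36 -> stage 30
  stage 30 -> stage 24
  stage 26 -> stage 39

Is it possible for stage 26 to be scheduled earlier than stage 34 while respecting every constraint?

Yes

The constraints force stage 26 before stage 34, so yes — every valid ordering has stage 26 earlier.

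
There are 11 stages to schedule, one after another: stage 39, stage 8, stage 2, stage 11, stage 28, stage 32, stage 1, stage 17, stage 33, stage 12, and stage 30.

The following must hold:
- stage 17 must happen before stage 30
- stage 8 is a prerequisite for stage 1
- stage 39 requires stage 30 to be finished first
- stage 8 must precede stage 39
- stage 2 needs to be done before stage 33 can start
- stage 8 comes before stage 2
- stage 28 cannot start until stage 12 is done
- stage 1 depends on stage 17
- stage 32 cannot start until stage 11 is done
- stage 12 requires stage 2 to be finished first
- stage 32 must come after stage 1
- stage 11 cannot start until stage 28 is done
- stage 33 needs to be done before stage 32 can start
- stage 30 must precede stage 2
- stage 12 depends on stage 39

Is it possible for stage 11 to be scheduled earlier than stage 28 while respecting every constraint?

No

The constraints give a chain stage 28 → stage 11, which forces stage 28 before stage 11.
So no valid ordering can have stage 11 before stage 28.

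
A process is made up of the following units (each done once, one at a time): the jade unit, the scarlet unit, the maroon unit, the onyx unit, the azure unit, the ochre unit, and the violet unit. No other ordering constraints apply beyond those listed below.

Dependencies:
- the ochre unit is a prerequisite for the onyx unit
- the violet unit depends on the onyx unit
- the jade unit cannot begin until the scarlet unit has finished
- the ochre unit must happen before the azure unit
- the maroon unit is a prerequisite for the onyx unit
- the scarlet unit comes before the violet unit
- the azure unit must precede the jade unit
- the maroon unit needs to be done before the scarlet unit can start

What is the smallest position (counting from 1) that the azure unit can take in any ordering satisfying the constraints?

Working backwards through the constraints from the azure unit, its only required predecessor is the ochre unit.
So at minimum 1 unit comes before the azure unit, putting the azure unit no earlier than position 2. That position is achievable by scheduling exactly that predecessor first.

2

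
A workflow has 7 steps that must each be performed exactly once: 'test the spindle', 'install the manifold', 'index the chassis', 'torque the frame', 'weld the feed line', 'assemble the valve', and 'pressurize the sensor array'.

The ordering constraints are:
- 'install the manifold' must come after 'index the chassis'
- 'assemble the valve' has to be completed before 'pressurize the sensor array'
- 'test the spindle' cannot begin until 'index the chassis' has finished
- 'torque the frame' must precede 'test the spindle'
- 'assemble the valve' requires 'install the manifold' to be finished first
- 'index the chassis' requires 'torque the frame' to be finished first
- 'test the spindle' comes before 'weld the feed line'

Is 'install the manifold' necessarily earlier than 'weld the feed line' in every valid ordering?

'install the manifold' and 'weld the feed line' are not related by any chain of constraints.
There exist valid orderings with 'weld the feed line' before 'install the manifold', so 'install the manifold' is not required to come first.

No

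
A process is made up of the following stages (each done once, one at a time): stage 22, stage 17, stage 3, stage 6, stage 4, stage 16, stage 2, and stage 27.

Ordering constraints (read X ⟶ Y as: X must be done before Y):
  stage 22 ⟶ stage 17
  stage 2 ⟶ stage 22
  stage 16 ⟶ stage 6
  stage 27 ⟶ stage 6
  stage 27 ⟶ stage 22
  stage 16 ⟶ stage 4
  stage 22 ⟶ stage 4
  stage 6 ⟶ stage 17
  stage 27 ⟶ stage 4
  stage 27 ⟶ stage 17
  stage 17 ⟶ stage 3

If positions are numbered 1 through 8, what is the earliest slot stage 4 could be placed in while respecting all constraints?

Every stage that must precede stage 4 has to come before it. Tracing all chains that end at stage 4, those stages are: stage 22, stage 16, stage 2, stage 27 — 4 in total.
So at minimum 4 stages come before stage 4, putting stage 4 no earlier than position 5. That position is achievable by scheduling exactly those predecessors first.

5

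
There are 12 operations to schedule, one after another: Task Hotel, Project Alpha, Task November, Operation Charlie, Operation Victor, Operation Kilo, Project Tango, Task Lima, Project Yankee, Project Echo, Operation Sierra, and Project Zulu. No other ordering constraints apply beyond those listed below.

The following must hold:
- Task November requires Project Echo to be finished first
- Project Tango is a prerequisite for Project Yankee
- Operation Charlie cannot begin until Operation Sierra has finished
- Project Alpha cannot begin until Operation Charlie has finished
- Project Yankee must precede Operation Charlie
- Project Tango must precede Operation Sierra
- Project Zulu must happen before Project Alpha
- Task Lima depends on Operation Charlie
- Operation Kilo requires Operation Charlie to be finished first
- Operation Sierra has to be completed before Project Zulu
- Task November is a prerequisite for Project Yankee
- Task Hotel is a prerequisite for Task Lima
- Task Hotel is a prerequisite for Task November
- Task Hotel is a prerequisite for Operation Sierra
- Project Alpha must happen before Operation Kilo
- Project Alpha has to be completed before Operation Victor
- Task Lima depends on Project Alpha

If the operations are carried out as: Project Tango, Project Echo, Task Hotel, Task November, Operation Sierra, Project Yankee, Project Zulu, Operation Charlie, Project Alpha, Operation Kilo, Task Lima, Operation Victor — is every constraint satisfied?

Yes

Every stated constraint is respected: Task Hotel sits at position 3, ahead of Task Lima at position 11, and each of the other listed pairs likewise has the predecessor earlier in the sequence.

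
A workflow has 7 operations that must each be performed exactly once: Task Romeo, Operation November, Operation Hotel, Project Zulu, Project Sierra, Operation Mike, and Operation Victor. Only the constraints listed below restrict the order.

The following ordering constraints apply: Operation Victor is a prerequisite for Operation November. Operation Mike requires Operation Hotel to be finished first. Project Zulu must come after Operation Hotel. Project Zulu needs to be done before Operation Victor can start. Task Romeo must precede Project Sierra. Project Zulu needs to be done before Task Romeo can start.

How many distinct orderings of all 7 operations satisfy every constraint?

36

Only Operation Hotel has no prerequisites, so it must go first.
Counting all ways to extend the partial order to a total order gives 36.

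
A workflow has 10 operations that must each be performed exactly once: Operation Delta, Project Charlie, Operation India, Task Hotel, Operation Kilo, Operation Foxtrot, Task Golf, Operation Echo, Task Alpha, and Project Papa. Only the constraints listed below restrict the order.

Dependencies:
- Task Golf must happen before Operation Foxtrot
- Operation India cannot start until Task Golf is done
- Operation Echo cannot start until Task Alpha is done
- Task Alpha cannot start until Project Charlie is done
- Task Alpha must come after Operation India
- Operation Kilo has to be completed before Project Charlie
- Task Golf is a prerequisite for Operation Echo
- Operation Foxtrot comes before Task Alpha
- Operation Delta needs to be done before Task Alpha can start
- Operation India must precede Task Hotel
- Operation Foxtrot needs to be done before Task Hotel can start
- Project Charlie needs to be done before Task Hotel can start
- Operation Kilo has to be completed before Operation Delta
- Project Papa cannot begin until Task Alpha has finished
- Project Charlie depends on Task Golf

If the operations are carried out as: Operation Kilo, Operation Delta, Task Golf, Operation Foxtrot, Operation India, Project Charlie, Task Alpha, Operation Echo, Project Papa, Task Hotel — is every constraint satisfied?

Going through the constraints one by one, each required predecessor appears earlier in the sequence than its dependent — e.g. Operation Foxtrot (position 4) is before Task Hotel (position 10), as required.

Yes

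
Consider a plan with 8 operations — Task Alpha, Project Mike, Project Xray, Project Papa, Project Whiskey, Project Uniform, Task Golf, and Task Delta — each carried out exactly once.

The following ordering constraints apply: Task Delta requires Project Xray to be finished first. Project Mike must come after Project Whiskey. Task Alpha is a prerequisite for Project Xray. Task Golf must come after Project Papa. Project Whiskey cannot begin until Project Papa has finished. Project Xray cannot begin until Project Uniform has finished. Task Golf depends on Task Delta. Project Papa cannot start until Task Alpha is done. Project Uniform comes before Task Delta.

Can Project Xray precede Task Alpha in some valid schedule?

No

The constraints give a chain Task Alpha → Project Xray, which forces Task Alpha before Project Xray.
So no valid ordering can have Project Xray before Task Alpha.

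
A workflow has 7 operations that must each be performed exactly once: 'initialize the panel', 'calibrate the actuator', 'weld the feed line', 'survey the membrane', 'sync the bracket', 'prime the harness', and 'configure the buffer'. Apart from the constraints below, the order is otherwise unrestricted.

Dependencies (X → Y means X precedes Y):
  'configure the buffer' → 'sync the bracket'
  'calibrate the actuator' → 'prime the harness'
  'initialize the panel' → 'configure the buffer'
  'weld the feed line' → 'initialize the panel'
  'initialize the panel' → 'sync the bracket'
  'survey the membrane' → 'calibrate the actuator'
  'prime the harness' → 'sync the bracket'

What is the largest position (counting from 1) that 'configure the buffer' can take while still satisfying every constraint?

6

The only operation forced after 'configure the buffer' (directly or by a chain) is 'sync the bracket'.
With 1 mandatory successor out of 7 operations total, the latest slot for 'configure the buffer' is 7−1 = 6, and it's reachable by doing all non-successors before 'configure the buffer'.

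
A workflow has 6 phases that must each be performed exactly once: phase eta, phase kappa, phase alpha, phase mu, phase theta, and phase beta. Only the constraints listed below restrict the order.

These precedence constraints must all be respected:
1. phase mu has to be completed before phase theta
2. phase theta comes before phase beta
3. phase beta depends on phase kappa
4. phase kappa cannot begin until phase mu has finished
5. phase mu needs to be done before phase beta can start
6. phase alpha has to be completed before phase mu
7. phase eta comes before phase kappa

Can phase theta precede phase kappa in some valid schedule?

Yes

Nothing in the constraints forces phase kappa before phase theta — there is no chain from phase kappa to phase theta.
So a valid ordering placing phase theta earlier than phase kappa exists.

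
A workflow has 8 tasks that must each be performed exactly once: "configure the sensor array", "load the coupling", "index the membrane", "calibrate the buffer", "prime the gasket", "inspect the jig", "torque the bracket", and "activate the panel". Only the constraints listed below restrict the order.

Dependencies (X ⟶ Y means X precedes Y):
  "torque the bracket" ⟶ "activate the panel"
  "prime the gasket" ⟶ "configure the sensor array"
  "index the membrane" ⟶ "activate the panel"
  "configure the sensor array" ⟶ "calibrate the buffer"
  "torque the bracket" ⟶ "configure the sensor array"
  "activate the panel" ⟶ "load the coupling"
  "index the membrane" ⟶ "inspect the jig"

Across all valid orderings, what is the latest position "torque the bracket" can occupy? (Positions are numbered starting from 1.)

Every task that must follow "torque the bracket" has to come after it. Tracing all chains starting from "torque the bracket", those tasks are: "configure the sensor array", "load the coupling", "calibrate the buffer", "activate the panel" — 4 in total.
So at least 4 tasks follow "torque the bracket", putting "torque the bracket" no later than position 4. That position is achievable by scheduling everything else first.

4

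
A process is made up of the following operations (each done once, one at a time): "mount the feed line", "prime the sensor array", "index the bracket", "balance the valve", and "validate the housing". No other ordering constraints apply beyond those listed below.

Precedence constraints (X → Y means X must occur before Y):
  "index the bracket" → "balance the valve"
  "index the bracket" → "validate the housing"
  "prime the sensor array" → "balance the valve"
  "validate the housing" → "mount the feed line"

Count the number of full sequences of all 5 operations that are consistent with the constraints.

9

The operations with no prerequisites are "prime the sensor array", "index the bracket"; any of them can be placed first.
Systematically extending each partial ordering one operation at a time and counting, there are 9 complete orderings.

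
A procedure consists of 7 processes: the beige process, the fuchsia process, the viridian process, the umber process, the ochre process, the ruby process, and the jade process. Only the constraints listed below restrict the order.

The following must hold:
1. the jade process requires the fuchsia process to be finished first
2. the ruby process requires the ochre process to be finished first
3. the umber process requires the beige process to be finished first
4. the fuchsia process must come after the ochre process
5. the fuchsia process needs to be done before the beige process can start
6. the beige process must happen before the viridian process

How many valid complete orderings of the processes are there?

48

The ochre process is the only process with nothing required before it, so every ordering starts there.
Counting all ways to extend the partial order to a total order gives 48.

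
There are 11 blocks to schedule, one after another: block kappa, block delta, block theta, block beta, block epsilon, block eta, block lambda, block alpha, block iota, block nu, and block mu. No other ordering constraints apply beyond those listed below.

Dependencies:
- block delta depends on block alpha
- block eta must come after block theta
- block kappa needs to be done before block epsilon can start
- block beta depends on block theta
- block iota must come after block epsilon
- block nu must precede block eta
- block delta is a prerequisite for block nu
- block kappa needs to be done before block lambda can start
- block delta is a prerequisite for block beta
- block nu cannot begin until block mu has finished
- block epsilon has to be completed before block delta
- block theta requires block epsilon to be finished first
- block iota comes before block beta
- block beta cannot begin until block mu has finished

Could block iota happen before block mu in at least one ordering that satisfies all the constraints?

Yes

The constraints leave block iota and block mu unordered relative to each other; nothing requires block mu earlier.
That means at least one valid schedule has block iota before block mu.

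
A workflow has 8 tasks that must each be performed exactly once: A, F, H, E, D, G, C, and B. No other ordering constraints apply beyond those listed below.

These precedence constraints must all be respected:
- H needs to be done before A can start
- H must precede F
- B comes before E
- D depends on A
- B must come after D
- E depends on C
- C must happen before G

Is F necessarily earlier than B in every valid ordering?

Nothing in the constraints links F and B; they are unordered relative to each other.
So F can come before B or after — it is not forced.

No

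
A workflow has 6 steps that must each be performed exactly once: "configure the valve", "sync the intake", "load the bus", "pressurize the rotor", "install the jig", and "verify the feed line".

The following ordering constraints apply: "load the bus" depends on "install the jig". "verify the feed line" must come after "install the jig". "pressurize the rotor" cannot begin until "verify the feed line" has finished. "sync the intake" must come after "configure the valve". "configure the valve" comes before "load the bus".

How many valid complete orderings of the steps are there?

2 steps have no prerequisites ("configure the valve", "install the jig"), so any of them could come first.
Counting all ways to extend the partial order to a total order gives 35.

35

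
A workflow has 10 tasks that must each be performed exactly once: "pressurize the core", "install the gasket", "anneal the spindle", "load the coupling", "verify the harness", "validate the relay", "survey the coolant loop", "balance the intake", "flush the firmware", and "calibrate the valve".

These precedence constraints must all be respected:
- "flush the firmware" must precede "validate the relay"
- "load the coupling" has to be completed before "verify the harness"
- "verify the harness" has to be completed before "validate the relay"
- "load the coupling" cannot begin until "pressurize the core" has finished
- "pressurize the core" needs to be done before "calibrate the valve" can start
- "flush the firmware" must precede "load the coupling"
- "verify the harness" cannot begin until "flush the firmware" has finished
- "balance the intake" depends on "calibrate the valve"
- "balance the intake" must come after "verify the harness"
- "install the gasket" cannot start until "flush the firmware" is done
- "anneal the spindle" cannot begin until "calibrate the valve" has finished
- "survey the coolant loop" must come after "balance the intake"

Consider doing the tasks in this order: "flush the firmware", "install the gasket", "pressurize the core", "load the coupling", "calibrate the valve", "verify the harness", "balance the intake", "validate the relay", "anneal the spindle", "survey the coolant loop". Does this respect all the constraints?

Every stated constraint is respected: "flush the firmware" sits at position 1, ahead of "validate the relay" at position 8, and each of the other listed pairs likewise has the predecessor earlier in the sequence.

Yes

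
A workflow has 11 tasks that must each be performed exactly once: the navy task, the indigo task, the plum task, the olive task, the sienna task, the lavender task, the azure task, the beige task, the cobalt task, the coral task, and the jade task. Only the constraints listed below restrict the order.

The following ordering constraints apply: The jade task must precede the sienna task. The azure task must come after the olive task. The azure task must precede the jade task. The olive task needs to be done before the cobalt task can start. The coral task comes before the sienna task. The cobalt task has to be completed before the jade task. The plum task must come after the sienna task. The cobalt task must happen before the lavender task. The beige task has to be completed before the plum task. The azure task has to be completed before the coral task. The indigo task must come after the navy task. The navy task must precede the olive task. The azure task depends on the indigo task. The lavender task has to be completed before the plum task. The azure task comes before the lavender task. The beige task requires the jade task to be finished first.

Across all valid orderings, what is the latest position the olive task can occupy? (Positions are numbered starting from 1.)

3

Every task that must follow the olive task has to come after it. Tracing all chains starting from the olive task, those tasks are: the plum task, the sienna task, the lavender task, the azure task, the beige task, the cobalt task, the coral task, the jade task — 8 in total.
With 8 mandatory successors out of 11 tasks total, the latest slot for the olive task is 11−8 = 3, and it's reachable by doing all non-successors before the olive task.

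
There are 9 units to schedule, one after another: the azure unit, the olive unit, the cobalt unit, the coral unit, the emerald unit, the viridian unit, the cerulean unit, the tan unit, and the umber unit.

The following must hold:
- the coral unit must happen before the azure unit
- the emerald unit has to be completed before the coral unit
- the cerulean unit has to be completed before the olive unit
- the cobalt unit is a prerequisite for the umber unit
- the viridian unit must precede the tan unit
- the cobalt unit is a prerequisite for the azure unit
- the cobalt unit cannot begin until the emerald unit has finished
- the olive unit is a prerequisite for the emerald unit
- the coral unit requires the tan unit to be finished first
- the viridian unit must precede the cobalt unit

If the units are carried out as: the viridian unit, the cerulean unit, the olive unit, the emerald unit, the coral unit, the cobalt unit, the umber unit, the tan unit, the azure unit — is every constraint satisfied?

No

The sequence places the coral unit ahead of the tan unit.
That contradicts the constraint that the tan unit must precede the coral unit.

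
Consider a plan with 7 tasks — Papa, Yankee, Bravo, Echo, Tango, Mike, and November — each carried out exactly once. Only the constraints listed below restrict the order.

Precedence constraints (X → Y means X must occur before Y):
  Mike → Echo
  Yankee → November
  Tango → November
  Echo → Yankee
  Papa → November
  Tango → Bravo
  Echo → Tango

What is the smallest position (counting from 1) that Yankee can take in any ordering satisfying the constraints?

Every task that must precede Yankee has to come before it. Tracing all chains that end at Yankee, those tasks are: Echo, Mike — 2 in total.
So at minimum 2 tasks come before Yankee, putting Yankee no earlier than position 3. That position is achievable by scheduling exactly those predecessors first.

3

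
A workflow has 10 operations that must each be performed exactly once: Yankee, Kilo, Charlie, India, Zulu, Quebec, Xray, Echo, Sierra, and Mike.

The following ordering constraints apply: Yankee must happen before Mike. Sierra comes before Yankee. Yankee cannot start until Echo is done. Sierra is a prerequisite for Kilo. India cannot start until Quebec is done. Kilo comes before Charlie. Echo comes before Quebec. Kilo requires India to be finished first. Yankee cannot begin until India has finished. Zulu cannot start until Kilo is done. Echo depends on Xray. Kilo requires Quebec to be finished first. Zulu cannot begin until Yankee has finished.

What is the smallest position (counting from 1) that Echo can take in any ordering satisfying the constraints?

2

Working backwards through the constraints from Echo, its only required predecessor is Xray.
With 1 mandatory predecessor, the earliest Echo can sit is position 1+1 = 2, and placing just that one first achieves it.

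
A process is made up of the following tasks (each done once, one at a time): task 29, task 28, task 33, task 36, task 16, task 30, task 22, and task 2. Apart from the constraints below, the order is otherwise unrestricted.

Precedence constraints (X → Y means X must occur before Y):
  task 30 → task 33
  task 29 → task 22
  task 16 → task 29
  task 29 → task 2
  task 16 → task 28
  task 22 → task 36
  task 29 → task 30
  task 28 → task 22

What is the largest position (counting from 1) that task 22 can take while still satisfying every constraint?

The only task forced after task 22 (directly or by a chain) is task 36.
So at least 1 task follows task 22, putting task 22 no later than position 7. That position is achievable by scheduling everything else first.

7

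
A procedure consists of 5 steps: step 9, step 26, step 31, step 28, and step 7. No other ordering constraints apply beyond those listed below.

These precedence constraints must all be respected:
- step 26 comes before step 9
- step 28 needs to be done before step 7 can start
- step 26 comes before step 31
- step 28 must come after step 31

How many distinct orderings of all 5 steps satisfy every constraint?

Only step 26 has no prerequisites, so it must go first.
Systematically extending each partial ordering one step at a time and counting, there are 4 complete orderings.

4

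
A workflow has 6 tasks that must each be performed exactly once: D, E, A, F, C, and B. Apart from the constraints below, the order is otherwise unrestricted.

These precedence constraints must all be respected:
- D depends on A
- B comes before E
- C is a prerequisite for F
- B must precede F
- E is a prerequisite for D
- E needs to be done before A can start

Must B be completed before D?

Following the dependencies: B → E → D.
Hence B necessarily comes before D.

Yes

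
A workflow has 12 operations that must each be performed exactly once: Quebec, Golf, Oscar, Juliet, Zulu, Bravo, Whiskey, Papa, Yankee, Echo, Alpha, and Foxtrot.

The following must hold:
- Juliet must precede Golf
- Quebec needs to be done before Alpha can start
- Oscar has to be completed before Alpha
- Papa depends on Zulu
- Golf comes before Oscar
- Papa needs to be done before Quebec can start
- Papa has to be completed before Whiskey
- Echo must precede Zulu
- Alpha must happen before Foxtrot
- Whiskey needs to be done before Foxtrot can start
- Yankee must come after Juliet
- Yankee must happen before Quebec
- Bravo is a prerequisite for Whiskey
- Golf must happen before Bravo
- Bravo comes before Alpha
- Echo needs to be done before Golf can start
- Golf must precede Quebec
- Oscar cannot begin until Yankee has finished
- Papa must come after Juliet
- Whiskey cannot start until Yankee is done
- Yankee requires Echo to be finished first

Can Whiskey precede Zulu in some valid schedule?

No

The constraints give a chain Zulu → Papa → Whiskey, which forces Zulu before Whiskey.
Hence Whiskey can never be scheduled before Zulu.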